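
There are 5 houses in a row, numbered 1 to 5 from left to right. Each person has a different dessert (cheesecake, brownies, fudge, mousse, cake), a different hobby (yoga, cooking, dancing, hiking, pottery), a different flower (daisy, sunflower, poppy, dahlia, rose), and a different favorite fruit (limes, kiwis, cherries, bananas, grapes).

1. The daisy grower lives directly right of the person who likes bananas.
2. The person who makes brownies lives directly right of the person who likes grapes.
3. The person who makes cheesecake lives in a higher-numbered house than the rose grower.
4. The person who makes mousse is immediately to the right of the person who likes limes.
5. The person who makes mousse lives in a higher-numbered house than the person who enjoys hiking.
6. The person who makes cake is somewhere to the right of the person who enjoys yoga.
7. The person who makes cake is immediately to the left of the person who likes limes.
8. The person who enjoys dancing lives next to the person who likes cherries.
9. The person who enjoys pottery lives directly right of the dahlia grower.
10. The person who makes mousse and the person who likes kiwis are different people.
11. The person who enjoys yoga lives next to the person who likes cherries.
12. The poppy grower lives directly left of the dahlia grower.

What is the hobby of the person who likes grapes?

That leaves fudge as the dessert for house 1.
That leaves kiwis as the favorite fruit for house 5.
From clue 10, the person who makes mousse must be in house 4.
Clue 4 places the person who likes limes in house 3.
Clue 7: the person who makes cake is in house 2.
From clue 6, the person who enjoys yoga must be in house 1.
The person who likes cherries is in house 2 (clue 11).
House 1's favorite fruit must be bananas (nothing else left).
The only favorite fruit still possible for house 4 is grapes.
Clue 1 places the daisy grower in house 2.
Clue 2 places the person who makes brownies in house 5.
Clue 8: the person who enjoys dancing is in house 3.
So house 3 gets cheesecake for dessert.
That leaves hiking as the hobby for house 2.
House 5's flower must be sunflower (nothing else left).
Clue 3: the rose grower is in house 1.
By clue 12, the poppy grower is in house 3.
From clue 12, the dahlia grower must be in house 4.
By clue 9, the person who enjoys pottery is in house 5.
The only hobby still possible for house 4 is cooking.
So: house 1 = fudge/yoga/rose/bananas, house 2 = cake/hiking/daisy/cherries, house 3 = cheesecake/dancing/poppy/limes, house 4 = mousse/cooking/dahlia/grapes, house 5 = brownies/pottery/sunflower/kiwis.

cooking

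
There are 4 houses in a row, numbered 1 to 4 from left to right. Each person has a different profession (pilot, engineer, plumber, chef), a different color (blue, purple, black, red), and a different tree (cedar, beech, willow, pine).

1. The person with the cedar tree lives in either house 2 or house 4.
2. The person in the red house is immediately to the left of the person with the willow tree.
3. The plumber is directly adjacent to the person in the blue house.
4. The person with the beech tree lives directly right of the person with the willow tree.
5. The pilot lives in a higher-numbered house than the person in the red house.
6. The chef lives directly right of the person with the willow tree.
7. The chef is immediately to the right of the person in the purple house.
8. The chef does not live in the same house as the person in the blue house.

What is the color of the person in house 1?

So house 1 gets pine for tree.
The chef is narrowed to house 3 or 4; consider each.
Placing it in house 3 leads to a contradiction, so it's in house 4.
Clue 6 places the person with the willow tree in house 3.
The person in the purple house is in house 3 (clue 7).
That leaves black as the color for house 4.
That leaves cedar as the tree for house 2.
So house 4 gets beech for tree.
The person in the red house is in house 2 (clue 2).
From clue 5, the pilot must be in house 3.
House 1's color must be blue (nothing else left).
From clue 3, the plumber must be in house 2.
House 1's profession must be engineer (nothing else left).
So: house 1 = engineer/blue/pine, house 2 = plumber/red/cedar, house 3 = pilot/purple/willow, house 4 = chef/black/beech.

blue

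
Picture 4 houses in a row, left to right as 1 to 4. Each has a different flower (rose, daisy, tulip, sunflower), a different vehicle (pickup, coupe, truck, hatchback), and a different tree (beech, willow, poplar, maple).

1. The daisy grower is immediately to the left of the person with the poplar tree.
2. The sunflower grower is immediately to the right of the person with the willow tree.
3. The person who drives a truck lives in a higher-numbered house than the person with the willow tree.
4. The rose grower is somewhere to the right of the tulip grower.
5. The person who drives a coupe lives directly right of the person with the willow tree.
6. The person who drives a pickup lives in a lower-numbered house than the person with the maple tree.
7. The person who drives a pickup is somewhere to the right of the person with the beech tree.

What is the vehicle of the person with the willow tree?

pickup

That leaves hatchback as the vehicle for house 1.
The person who drives a pickup is narrowed to house 2 or 3; consider each.
Placing it in house 3 leads to a contradiction, so it's in house 2.
Clue 7 places the person with the beech tree in house 1.
The sunflower grower is narrowed to house 3 or 4; consider each.
Placing it in house 4 leads to a contradiction, so it's in house 3.
Clue 2 places the person with the willow tree in house 2.
By clue 5, the person who drives a coupe is in house 3.
So house 4 gets rose for flower.
The only vehicle still possible for house 4 is truck.
Clue 1 places the daisy grower in house 2.
Clue 1 places the person with the poplar tree in house 3.
House 1's flower must be tulip (nothing else left).
House 4's tree must be maple (nothing else left).
So: house 1 = tulip/hatchback/beech, house 2 = daisy/pickup/willow, house 3 = sunflower/coupe/poplar, house 4 = rose/truck/maple.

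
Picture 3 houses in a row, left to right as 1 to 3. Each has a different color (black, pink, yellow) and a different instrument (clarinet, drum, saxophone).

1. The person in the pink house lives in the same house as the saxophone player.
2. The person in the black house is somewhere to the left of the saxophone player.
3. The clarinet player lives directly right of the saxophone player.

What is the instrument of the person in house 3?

The clarinet player is in house 3 (clue 3).
The saxophone player is in house 2 (clue 3).
House 1's instrument must be drum (nothing else left).
By clue 1, the person in the pink house is in house 2.
Clue 2 places the person in the black house in house 1.
So house 3 gets yellow for color.
So: house 1 = black/drum, house 2 = pink/saxophone, house 3 = yellow/clarinet.

clarinet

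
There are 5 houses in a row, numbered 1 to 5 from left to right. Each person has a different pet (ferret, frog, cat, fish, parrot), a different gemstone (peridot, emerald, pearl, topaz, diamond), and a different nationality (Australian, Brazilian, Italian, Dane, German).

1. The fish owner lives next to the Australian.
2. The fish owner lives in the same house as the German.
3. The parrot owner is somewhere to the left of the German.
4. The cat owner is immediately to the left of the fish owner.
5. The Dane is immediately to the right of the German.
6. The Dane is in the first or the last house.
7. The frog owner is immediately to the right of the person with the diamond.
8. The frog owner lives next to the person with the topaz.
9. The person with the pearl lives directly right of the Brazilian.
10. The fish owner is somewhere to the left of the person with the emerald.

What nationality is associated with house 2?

Italian

From clue 6, the Dane must be in house 5.
Clue 5 places the German in house 4.
Clue 2: the fish owner is in house 4.
Clue 4 places the cat owner in house 3.
The person with the emerald is in house 5 (clue 10).
The Australian is in house 3 (clue 1).
The frog owner is narrowed to house 2 or 5; consider each.
Placing it in house 5 leads to a contradiction, so it's in house 2.
Clue 7: the person with the diamond is in house 1.
The only pet still possible for house 1 is parrot.
House 5's pet must be ferret (nothing else left).
So house 4 gets peridot for gemstone.
House 2 gemstone: only pearl fits.
The only gemstone still possible for house 3 is topaz.
Clue 9 places the Brazilian in house 1.
So house 2 gets Italian for nationality.
So: house 1 = parrot/diamond/Brazilian, house 2 = frog/pearl/Italian, house 3 = cat/topaz/Australian, house 4 = fish/peridot/German, house 5 = ferret/emerald/Dane.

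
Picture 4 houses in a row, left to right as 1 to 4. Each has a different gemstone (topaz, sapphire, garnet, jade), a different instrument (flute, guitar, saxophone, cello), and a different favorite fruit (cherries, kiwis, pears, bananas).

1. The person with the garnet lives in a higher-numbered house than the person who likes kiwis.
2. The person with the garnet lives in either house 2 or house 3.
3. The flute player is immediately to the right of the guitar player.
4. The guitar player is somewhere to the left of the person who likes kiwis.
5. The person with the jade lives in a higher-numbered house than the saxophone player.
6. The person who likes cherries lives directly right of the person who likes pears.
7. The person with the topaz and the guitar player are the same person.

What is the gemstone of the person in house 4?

jade

Clue 1 places the person with the garnet in house 3.
The person who likes kiwis is in house 2 (clue 1).
By clue 4, the guitar player is in house 1.
From clue 7, the person with the topaz must be in house 1.
That leaves cello as the instrument for house 4.
From clue 3, the flute player must be in house 2.
The person with the jade is in house 4 (clue 5).
Clue 6: the person who likes cherries is in house 4.
By clue 6, the person who likes pears is in house 3.
The only gemstone still possible for house 2 is sapphire.
That leaves saxophone as the instrument for house 3.
House 1 favorite fruit: only bananas fits.
So: house 1 = topaz/guitar/bananas, house 2 = sapphire/flute/kiwis, house 3 = garnet/saxophone/pears, house 4 = jade/cello/cherries.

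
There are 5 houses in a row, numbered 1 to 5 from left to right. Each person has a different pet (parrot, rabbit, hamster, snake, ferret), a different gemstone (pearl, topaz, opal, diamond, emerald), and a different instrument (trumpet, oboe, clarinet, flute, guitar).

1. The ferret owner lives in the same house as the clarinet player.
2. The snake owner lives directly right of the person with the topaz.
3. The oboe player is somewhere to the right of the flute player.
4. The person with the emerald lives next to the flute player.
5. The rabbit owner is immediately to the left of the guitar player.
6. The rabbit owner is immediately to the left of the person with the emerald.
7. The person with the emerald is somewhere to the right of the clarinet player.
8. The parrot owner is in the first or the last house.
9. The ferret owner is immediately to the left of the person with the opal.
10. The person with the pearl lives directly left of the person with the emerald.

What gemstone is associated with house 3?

The parrot owner is narrowed to house 1 or 5; consider each.
Placing it in house 1 leads to a contradiction, so it's in house 5.
The snake owner is narrowed to house 2 or 3 or 4; consider each.
Placing it in house 3 and house 4 leads to a contradiction, so it's in house 2.
Clue 2: the person with the topaz is in house 1.
The only instrument still possible for house 2 is trumpet.
So house 1 gets clarinet for instrument.
The only instrument still possible for house 3 is flute.
Clue 1: the ferret owner is in house 1.
The person with the emerald is in house 4 (clue 4).
From clue 6, the rabbit owner must be in house 3.
The person with the opal is in house 2 (clue 9).
The person with the pearl is in house 3 (clue 10).
House 4 pet: only hamster fits.
That leaves diamond as the gemstone for house 5.
The guitar player is in house 4 (clue 5).
House 5 instrument: only oboe fits.
So: house 1 = ferret/topaz/clarinet, house 2 = snake/opal/trumpet, house 3 = rabbit/pearl/flute, house 4 = hamster/emerald/guitar, house 5 = parrot/diamond/oboe.

pearl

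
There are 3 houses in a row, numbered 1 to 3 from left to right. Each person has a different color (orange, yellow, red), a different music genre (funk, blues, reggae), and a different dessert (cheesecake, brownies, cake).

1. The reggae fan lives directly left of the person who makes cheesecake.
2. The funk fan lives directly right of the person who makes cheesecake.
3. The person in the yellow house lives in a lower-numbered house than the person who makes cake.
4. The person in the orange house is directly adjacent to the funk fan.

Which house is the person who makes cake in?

3

Clue 2: the funk fan is in house 3.
Clue 2 places the person who makes cheesecake in house 2.
The person in the orange house is in house 2 (clue 4).
The only color still possible for house 1 is yellow.
House 3 color: only red fits.
House 1's dessert must be brownies (nothing else left).
The only dessert still possible for house 3 is cake.
By clue 1, the reggae fan is in house 1.
The only music genre still possible for house 2 is blues.
So: house 1 = yellow/reggae/brownies, house 2 = orange/blues/cheesecake, house 3 = red/funk/cake.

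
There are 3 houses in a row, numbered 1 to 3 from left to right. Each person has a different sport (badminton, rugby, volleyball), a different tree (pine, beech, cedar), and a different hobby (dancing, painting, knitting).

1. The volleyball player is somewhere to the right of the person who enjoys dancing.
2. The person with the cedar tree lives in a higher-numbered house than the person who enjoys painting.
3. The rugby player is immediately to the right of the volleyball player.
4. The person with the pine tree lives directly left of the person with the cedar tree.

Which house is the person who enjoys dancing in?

1

Clue 3 places the rugby player in house 3.
From clue 3, the volleyball player must be in house 2.
House 1 sport: only badminton fits.
House 3 hobby: only knitting fits.
Clue 1 places the person who enjoys dancing in house 1.
The only hobby still possible for house 2 is painting.
Clue 2: the person with the cedar tree is in house 3.
From clue 4, the person with the pine tree must be in house 2.
House 1's tree must be beech (nothing else left).
So: house 1 = badminton/beech/dancing, house 2 = volleyball/pine/painting, house 3 = rugby/cedar/knitting.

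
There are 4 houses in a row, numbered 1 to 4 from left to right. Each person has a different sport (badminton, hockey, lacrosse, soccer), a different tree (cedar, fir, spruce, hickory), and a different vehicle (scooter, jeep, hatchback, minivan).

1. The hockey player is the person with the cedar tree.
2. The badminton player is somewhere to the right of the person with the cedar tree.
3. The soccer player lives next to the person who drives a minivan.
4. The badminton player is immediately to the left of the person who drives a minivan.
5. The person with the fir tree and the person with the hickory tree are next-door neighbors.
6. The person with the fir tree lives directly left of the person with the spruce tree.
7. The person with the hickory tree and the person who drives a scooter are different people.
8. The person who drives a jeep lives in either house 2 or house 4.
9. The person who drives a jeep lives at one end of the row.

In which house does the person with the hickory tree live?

2

Clue 9 places the person who drives a jeep in house 4.
The only vehicle still possible for house 3 is minivan.
By clue 4, the badminton player is in house 2.
The only sport still possible for house 4 is soccer.
Clue 1: the hockey player is in house 1.
Clue 1 places the person with the cedar tree in house 1.
House 3 sport: only lacrosse fits.
The person with the fir tree is narrowed to house 2 or 3; consider each.
Placing it in house 2 leads to a contradiction, so it's in house 3.
From clue 6, the person with the spruce tree must be in house 4.
The only tree still possible for house 2 is hickory.
The person who drives a scooter is in house 1 (clue 7).
The only vehicle still possible for house 2 is hatchback.
So: house 1 = hockey/cedar/scooter, house 2 = badminton/hickory/hatchback, house 3 = lacrosse/fir/minivan, house 4 = soccer/spruce/jeep.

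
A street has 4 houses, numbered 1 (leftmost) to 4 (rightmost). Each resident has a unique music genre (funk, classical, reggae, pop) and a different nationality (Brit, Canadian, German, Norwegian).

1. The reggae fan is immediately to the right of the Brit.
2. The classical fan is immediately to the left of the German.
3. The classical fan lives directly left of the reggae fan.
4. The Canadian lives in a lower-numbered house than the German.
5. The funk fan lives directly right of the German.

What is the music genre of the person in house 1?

pop

House 4's nationality must be Norwegian (nothing else left).
House 3 nationality: only German fits.
By clue 2, the classical fan is in house 2.
Clue 3: the reggae fan is in house 3.
Clue 5: the funk fan is in house 4.
That leaves pop as the music genre for house 1.
From clue 1, the Brit must be in house 2.
The only nationality still possible for house 1 is Canadian.
So: house 1 = pop/Canadian, house 2 = classical/Brit, house 3 = reggae/German, house 4 = funk/Norwegian.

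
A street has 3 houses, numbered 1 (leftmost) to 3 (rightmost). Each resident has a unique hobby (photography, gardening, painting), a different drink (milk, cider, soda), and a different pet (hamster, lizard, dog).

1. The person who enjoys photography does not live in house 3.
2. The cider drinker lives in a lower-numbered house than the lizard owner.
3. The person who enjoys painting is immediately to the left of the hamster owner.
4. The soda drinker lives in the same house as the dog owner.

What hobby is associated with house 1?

painting

That leaves gardening as the hobby for house 3.
That leaves dog as the pet for house 1.
The soda drinker is in house 1 (clue 4).
So house 3 gets milk for drink.
The lizard owner is in house 3 (clue 2).
That leaves cider as the drink for house 2.
House 2 pet: only hamster fits.
Clue 3 places the person who enjoys painting in house 1.
The only hobby still possible for house 2 is photography.
So: house 1 = painting/soda/dog, house 2 = photography/cider/hamster, house 3 = gardening/milk/lizard.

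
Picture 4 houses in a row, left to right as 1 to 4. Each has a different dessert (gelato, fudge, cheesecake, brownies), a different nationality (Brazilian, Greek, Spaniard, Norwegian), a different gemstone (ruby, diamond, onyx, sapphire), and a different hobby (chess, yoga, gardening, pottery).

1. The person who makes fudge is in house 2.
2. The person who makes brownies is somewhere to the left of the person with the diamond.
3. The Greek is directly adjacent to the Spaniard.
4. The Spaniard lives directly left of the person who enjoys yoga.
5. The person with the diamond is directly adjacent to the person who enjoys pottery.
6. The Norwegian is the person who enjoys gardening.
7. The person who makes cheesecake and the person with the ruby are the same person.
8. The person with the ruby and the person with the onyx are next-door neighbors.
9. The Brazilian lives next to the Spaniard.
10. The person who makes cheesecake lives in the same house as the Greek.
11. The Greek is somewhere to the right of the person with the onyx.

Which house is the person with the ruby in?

4

Clue 1 places the person who makes fudge in house 2.
So house 1 gets sapphire for gemstone.
The person who makes brownies is narrowed to house 1 or 3; consider each.
Placing it in house 3 leads to a contradiction, so it's in house 1.
The person who makes cheesecake is narrowed to house 3 or 4; consider each.
Placing it in house 3 leads to a contradiction, so it's in house 4.
Clue 7: the person with the ruby is in house 4.
The person with the onyx is in house 3 (clue 8).
Clue 10: the Greek is in house 4.
House 3's dessert must be gelato (nothing else left).
That leaves diamond as the gemstone for house 2.
The Spaniard is in house 3 (clue 3).
From clue 4, the person who enjoys yoga must be in house 4.
From clue 9, the Brazilian must be in house 2.
The only nationality still possible for house 1 is Norwegian.
Clue 6 places the person who enjoys gardening in house 1.
So house 2 gets chess for hobby.
House 3 hobby: only pottery fits.
So: house 1 = brownies/Norwegian/sapphire/gardening, house 2 = fudge/Brazilian/diamond/chess, house 3 = gelato/Spaniard/onyx/pottery, house 4 = cheesecake/Greek/ruby/yoga.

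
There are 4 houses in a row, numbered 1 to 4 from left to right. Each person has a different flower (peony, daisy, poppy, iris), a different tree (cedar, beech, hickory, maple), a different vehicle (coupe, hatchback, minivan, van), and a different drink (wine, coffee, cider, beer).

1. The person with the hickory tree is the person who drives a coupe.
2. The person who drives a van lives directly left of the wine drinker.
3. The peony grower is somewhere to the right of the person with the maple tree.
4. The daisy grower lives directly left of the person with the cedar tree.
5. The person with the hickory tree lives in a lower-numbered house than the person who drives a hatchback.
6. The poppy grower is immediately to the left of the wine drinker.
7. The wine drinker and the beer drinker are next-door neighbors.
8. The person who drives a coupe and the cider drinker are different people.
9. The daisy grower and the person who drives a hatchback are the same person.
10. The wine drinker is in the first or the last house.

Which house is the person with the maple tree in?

2

From clue 10, the wine drinker must be in house 4.
By clue 2, the person who drives a van is in house 3.
The poppy grower is in house 3 (clue 6).
From clue 7, the beer drinker must be in house 3.
So house 1 gets iris for flower.
That leaves peony as the flower for house 4.
House 4's vehicle must be minivan (nothing else left).
By clue 4, the person with the cedar tree is in house 3.
The person with the hickory tree is in house 1 (clue 5).
So house 2 gets daisy for flower.
So house 2 gets maple for tree.
So house 4 gets beech for tree.
The only vehicle still possible for house 1 is coupe.
The only vehicle still possible for house 2 is hatchback.
Clue 8: the cider drinker is in house 2.
House 1's drink must be coffee (nothing else left).
So: house 1 = iris/hickory/coupe/coffee, house 2 = daisy/maple/hatchback/cider, house 3 = poppy/cedar/van/beer, house 4 = peony/beech/minivan/wine.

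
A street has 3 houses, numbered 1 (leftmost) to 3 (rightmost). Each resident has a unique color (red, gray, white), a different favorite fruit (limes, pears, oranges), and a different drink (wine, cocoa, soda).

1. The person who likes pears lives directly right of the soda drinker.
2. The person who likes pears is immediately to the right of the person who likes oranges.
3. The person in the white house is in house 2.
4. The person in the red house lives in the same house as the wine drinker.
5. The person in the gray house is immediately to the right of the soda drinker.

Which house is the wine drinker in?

1

Clue 3 places the person in the white house in house 2.
House 1 color: only red fits.
So house 3 gets gray for color.
Clue 4: the wine drinker is in house 1.
The soda drinker is in house 2 (clue 5).
That leaves cocoa as the drink for house 3.
The person who likes pears is in house 3 (clue 1).
Clue 2: the person who likes oranges is in house 2.
So house 1 gets limes for favorite fruit.
So: house 1 = red/limes/wine, house 2 = white/oranges/soda, house 3 = gray/pears/cocoa.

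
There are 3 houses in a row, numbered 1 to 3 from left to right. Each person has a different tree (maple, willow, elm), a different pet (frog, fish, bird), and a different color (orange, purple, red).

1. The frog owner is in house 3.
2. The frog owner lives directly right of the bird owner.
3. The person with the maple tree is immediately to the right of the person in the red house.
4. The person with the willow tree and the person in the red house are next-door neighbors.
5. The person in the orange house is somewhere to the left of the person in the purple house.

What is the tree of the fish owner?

willow

By clue 1, the frog owner is in house 3.
The bird owner is in house 2 (clue 2).
That leaves fish as the pet for house 1.
The only color still possible for house 3 is purple.
The person with the maple tree is narrowed to house 2 or 3; consider each.
Placing it in house 2 leads to a contradiction, so it's in house 3.
From clue 3, the person in the red house must be in house 2.
That leaves willow as the tree for house 1.
House 2's tree must be elm (nothing else left).
House 1 color: only orange fits.
So: house 1 = willow/fish/orange, house 2 = elm/bird/red, house 3 = maple/frog/purple.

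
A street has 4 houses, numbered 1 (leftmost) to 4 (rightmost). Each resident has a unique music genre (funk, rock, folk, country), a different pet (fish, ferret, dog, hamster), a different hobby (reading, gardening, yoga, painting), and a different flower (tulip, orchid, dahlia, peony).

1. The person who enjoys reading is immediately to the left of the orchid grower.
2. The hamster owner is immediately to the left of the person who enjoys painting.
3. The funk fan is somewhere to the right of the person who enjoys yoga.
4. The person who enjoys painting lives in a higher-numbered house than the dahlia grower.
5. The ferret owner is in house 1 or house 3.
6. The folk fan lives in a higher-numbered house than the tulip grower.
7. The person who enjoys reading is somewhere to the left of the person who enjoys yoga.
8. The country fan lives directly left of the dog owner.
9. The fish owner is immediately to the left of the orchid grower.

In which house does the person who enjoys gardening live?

That leaves dog as the pet for house 4.
Clue 8: the country fan is in house 3.
House 1's music genre must be rock (nothing else left).
House 2's music genre must be folk (nothing else left).
That leaves funk as the music genre for house 4.
That leaves peony as the flower for house 4.
The tulip grower is in house 1 (clue 6).
The ferret owner is narrowed to house 1 or 3; consider each.
Placing it in house 3 leads to a contradiction, so it's in house 1.
House 3 pet: only hamster fits.
The person who enjoys painting is in house 4 (clue 2).
From clue 9, the orchid grower must be in house 3.
So house 2 gets fish for pet.
So house 2 gets dahlia for flower.
From clue 1, the person who enjoys reading must be in house 2.
Clue 7 places the person who enjoys yoga in house 3.
The only hobby still possible for house 1 is gardening.
So: house 1 = rock/ferret/gardening/tulip, house 2 = folk/fish/reading/dahlia, house 3 = country/hamster/yoga/orchid, house 4 = funk/dog/painting/peony.

1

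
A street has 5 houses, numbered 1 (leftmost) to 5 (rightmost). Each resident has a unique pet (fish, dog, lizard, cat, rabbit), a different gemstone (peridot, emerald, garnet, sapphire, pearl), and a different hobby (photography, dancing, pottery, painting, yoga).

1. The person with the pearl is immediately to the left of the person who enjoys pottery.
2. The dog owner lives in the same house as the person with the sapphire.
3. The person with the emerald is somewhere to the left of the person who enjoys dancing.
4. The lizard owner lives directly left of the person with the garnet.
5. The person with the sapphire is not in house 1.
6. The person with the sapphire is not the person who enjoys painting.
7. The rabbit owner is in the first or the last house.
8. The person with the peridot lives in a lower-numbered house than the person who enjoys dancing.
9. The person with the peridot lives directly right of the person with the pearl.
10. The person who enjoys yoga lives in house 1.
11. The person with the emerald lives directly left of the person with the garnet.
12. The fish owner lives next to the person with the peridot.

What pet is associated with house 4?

From clue 10, the person who enjoys yoga must be in house 1.
The rabbit owner is narrowed to house 1 or 5; consider each.
Placing it in house 1 leads to a contradiction, so it's in house 5.
The only gemstone still possible for house 5 is garnet.
By clue 4, the lizard owner is in house 4.
From clue 11, the person with the emerald must be in house 4.
House 1's gemstone must be pearl (nothing else left).
The person who enjoys pottery is in house 2 (clue 1).
The person who enjoys dancing is in house 5 (clue 3).
By clue 9, the person with the peridot is in house 2.
House 3's gemstone must be sapphire (nothing else left).
Clue 2 places the dog owner in house 3.
By clue 6, the person who enjoys painting is in house 4.
That leaves cat as the pet for house 2.
The only hobby still possible for house 3 is photography.
House 1's pet must be fish (nothing else left).
So: house 1 = fish/pearl/yoga, house 2 = cat/peridot/pottery, house 3 = dog/sapphire/photography, house 4 = lizard/emerald/painting, house 5 = rabbit/garnet/dancing.

lizard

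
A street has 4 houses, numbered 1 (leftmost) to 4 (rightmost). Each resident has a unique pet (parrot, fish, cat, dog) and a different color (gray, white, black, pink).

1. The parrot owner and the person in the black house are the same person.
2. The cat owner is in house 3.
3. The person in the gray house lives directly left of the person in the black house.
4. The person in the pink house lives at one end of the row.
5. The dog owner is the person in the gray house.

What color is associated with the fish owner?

Clue 2: the cat owner is in house 3.
Clue 5: the dog owner is in house 1.
Clue 5: the person in the gray house is in house 1.
House 3's color must be white (nothing else left).
That leaves pink as the color for house 4.
Clue 1: the parrot owner is in house 2.
House 4 pet: only fish fits.
The only color still possible for house 2 is black.
So: house 1 = dog/gray, house 2 = parrot/black, house 3 = cat/white, house 4 = fish/pink.

pink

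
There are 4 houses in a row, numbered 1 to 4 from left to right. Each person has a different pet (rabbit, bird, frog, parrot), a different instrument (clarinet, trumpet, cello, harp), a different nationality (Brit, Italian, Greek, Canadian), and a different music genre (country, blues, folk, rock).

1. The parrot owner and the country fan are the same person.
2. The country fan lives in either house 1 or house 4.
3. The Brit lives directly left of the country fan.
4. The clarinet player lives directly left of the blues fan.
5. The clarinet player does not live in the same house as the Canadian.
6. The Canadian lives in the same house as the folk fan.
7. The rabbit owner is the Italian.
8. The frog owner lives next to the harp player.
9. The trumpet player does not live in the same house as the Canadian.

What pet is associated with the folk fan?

By clue 3, the Brit is in house 3.
Clue 3: the country fan is in house 4.
From clue 1, the parrot owner must be in house 4.
House 4's nationality must be Greek (nothing else left).
The rabbit owner is narrowed to house 1 or 2; consider each.
Placing it in house 1 leads to a contradiction, so it's in house 2.
The Italian is in house 2 (clue 7).
House 1 nationality: only Canadian fits.
Clue 5: the clarinet player is in house 2.
Clue 6 places the folk fan in house 1.
That leaves cello as the instrument for house 1.
That leaves trumpet as the instrument for house 3.
House 4 instrument: only harp fits.
Clue 4: the blues fan is in house 3.
By clue 8, the frog owner is in house 3.
That leaves bird as the pet for house 1.
House 2 music genre: only rock fits.
So: house 1 = bird/cello/Canadian/folk, house 2 = rabbit/clarinet/Italian/rock, house 3 = frog/trumpet/Brit/blues, house 4 = parrot/harp/Greek/country.

bird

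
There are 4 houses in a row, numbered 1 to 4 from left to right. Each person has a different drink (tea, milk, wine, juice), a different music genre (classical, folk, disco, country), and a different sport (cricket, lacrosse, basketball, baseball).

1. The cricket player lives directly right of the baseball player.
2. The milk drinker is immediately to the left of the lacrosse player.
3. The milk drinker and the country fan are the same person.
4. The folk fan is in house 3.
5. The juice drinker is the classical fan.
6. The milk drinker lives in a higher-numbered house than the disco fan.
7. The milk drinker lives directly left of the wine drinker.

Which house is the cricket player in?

2

Clue 4: the folk fan is in house 3.
House 4's music genre must be classical (nothing else left).
Clue 3: the milk drinker is in house 2.
From clue 3, the country fan must be in house 2.
Clue 5: the juice drinker is in house 4.
By clue 6, the disco fan is in house 1.
Clue 7 places the wine drinker in house 3.
The only drink still possible for house 1 is tea.
From clue 2, the lacrosse player must be in house 3.
The cricket player is in house 2 (clue 1).
By clue 1, the baseball player is in house 1.
House 4 sport: only basketball fits.
So: house 1 = tea/disco/baseball, house 2 = milk/country/cricket, house 3 = wine/folk/lacrosse, house 4 = juice/classical/basketball.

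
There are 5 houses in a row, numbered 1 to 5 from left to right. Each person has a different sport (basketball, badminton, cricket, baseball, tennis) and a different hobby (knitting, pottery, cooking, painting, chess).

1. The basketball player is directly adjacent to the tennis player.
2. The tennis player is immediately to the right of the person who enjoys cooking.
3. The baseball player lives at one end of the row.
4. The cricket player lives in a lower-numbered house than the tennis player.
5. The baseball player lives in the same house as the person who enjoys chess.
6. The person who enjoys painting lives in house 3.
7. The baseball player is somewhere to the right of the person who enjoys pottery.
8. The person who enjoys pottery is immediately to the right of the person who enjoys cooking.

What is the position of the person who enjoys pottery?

2

The person who enjoys painting is in house 3 (clue 6).
The baseball player is in house 5 (clue 7).
By clue 5, the person who enjoys chess is in house 5.
Clue 8: the person who enjoys pottery is in house 2.
From clue 8, the person who enjoys cooking must be in house 1.
House 4's hobby must be knitting (nothing else left).
Clue 2 places the tennis player in house 2.
By clue 4, the cricket player is in house 1.
The basketball player is in house 3 (clue 1).
So house 4 gets badminton for sport.
So: house 1 = cricket/cooking, house 2 = tennis/pottery, house 3 = basketball/painting, house 4 = badminton/knitting, house 5 = baseball/chess.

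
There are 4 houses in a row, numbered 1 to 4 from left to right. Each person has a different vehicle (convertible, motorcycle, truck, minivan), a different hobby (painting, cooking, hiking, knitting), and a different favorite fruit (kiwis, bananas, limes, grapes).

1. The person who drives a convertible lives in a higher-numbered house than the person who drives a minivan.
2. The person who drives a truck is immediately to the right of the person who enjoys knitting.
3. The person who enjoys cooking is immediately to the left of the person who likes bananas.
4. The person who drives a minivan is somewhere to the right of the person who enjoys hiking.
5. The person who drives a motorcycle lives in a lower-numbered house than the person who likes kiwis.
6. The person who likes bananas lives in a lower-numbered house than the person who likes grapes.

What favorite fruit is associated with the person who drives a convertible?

House 1's vehicle must be motorcycle (nothing else left).
House 4 hobby: only painting fits.
House 1's favorite fruit must be limes (nothing else left).
House 3 hobby: only knitting fits.
Clue 2: the person who drives a truck is in house 4.
The only vehicle still possible for house 2 is minivan.
House 3's vehicle must be convertible (nothing else left).
Clue 4 places the person who enjoys hiking in house 1.
The only hobby still possible for house 2 is cooking.
From clue 3, the person who likes bananas must be in house 3.
Clue 6: the person who likes grapes is in house 4.
House 2's favorite fruit must be kiwis (nothing else left).
So: house 1 = motorcycle/hiking/limes, house 2 = minivan/cooking/kiwis, house 3 = convertible/knitting/bananas, house 4 = truck/painting/grapes.

bananas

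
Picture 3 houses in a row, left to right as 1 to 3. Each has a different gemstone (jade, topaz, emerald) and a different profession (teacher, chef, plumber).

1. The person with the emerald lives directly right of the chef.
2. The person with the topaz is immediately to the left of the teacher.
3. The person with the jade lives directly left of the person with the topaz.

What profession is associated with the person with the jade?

plumber

From clue 3, the person with the jade must be in house 1.
Clue 3 places the person with the topaz in house 2.
So house 3 gets emerald for gemstone.
By clue 1, the chef is in house 2.
Clue 2 places the teacher in house 3.
House 1 profession: only plumber fits.
So: house 1 = jade/plumber, house 2 = topaz/chef, house 3 = emerald/teacher.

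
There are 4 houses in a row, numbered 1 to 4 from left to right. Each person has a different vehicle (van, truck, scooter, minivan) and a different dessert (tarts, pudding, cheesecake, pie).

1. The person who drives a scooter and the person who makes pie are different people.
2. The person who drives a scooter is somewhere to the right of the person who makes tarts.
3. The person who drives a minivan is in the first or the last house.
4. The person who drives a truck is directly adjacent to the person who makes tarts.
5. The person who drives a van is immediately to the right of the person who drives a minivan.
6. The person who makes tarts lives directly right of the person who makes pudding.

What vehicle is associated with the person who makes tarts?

Clue 5: the person who drives a van is in house 2.
From clue 5, the person who drives a minivan must be in house 1.
The person who drives a scooter is narrowed to house 3 or 4; consider each.
Placing it in house 3 leads to a contradiction, so it's in house 4.
So house 3 gets truck for vehicle.
That leaves cheesecake as the dessert for house 4.
The person who makes tarts is in house 2 (clue 4).
The person who makes pudding is in house 1 (clue 6).
So house 3 gets pie for dessert.
So: house 1 = minivan/pudding, house 2 = van/tarts, house 3 = truck/pie, house 4 = scooter/cheesecake.

van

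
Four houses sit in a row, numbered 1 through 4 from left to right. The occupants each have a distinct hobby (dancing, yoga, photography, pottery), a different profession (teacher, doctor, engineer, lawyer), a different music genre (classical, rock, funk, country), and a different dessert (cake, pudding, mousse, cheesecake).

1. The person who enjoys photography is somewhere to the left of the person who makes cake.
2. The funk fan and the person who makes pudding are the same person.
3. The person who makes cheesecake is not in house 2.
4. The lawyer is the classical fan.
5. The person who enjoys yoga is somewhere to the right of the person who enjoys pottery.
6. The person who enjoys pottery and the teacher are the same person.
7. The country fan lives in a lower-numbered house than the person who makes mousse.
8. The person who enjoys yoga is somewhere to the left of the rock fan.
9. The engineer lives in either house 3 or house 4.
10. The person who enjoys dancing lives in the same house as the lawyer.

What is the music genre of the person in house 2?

funk

House 4 hobby: only dancing fits.
By clue 10, the lawyer is in house 4.
By clue 4, the classical fan is in house 4.
That leaves engineer as the profession for house 3.
House 3's music genre must be rock (nothing else left).
Clue 8: the person who enjoys yoga is in house 2.
So house 1 gets pottery for hobby.
The only hobby still possible for house 3 is photography.
The person who makes cake is in house 4 (clue 1).
The teacher is in house 1 (clue 6).
So house 2 gets doctor for profession.
The country fan is narrowed to house 1 or 2; consider each.
Placing it in house 2 leads to a contradiction, so it's in house 1.
That leaves funk as the music genre for house 2.
From clue 2, the person who makes pudding must be in house 2.
The only dessert still possible for house 1 is cheesecake.
House 3's dessert must be mousse (nothing else left).
So: house 1 = pottery/teacher/country/cheesecake, house 2 = yoga/doctor/funk/pudding, house 3 = photography/engineer/rock/mousse, house 4 = dancing/lawyer/classical/cake.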